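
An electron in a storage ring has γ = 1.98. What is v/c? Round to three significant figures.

β = √(1 − 1/γ²) = √(1 − 1/3.9204) = √0.744924 = 0.863.

0.863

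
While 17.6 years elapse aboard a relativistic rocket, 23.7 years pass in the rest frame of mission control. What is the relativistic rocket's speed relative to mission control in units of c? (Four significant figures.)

γ = Δt/Δτ = 23.7/17.6 = 1.3466.
β = √(1 − 1/γ²) = √(1 − 0.551471) = √0.448529 = 0.6697.

0.6697c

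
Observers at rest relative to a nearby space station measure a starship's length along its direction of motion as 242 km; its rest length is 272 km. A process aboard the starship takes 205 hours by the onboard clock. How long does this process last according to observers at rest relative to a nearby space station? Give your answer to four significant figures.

Length contraction gives γ = L₀/L = 272/242 = 1.12397.
The same γ dilates the second interval: 1.12397 × 205 hours = 230.4 hours.

230.4 hours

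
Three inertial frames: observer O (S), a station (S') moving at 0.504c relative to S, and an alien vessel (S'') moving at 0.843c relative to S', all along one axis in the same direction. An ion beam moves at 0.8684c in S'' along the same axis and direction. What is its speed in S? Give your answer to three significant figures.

Apply u = (u'+v)/(1+u'v) twice. Ion beam in the station frame: (0.8684+0.843)/(1+0.8684·0.843) = 1.7114/1.7320612 = 0.98807c.
That velocity, transformed to the rest frame of observer O: (0.98807+0.504)/(1+0.98807·0.504) = 1.49207/1.49798728 = 0.99605c.

0.996c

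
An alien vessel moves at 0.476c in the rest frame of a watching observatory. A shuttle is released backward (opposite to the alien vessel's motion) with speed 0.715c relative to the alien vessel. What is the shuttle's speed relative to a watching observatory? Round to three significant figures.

0.362c

Relativistic velocity addition: u = (u' + v)/(1 + u'v/c²), with u' = −0.715c and v = 0.476c.
Numerator: −0.715 + 0.476 = −0.239. Denominator: 1 + (−0.715)(0.476) = 0.65966.
u = −0.239/0.65966 = −0.36231, so the speed is 0.362c.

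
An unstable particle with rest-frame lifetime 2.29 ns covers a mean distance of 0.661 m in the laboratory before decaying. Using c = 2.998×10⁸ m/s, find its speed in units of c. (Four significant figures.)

0.6936c

Let x = d/(cτ) = 0.6610 m / (2.998×10⁸ m/s × 2.290×10^-9 s) = 0.9628. Since d = βγcτ, x = βγ = β/√(1−β²).
Solving: β² = x²/(1+x²) = 0.926984/1.926984 = 0.481054, so β = 0.6936.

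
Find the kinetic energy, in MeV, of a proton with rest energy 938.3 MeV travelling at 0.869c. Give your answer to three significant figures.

β² = 0.755161, so γ = 1/√0.244839 = 2.021.
Kinetic energy: K = (γ − 1)mc² = (2.021 − 1) × 938.3 MeV = 1.021 × 938.3 = 958 MeV.

958 MeV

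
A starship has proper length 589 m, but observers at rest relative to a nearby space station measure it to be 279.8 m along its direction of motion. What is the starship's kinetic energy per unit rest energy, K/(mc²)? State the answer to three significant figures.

1.11

From L = L₀/γ: γ = 589/279.8 = 2.10508.
K/(mc²) = γ − 1 = 2.10508 − 1 = 1.11.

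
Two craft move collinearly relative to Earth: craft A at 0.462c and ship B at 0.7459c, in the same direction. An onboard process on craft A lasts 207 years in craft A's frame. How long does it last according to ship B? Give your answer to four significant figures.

229.7 years

The velocity of craft A relative to ship B is (0.462 − 0.7459)c / (1 − 0.462×0.7459) = −0.43317c; relative speed 0.43317c.
At |u| = 0.43317c, γ = (1 − 0.187636)^(−1/2) = 1.1095.
The clock on craft A records proper time, so ship B measures Δt = γΔτ = 1.1095 × 207 = 229.7 years.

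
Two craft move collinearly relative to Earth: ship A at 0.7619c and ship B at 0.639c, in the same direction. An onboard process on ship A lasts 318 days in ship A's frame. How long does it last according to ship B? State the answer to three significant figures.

Speed of ship A in ship B's frame: u = (v_A − v_B)/(1 − v_A v_B/c²) = (0.7619 − 0.639)/(1 − 0.7619×0.639) = 0.1229/0.5131459 = 0.2395; |u| = 0.2395c.
γ for this relative speed: γ = 1/√(1 − 0.0573602) = 1.03.
The clock on ship A records proper time, so ship B measures Δt = γΔτ = 1.03 × 318 = 328 days.

328 days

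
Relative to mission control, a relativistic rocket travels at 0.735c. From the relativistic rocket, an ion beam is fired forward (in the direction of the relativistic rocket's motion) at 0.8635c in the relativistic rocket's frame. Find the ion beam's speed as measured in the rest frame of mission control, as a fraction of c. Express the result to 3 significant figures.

0.978c

In units of c, u = (u' + v)/(1 + u'v) with u' = 0.8635 and v = 0.735.
Numerator: 0.8635 + 0.735 = 1.5985. Denominator: 1 + (0.8635)(0.735) = 1.6346725.
u = 1.5985/1.6346725 = 0.97787, so the speed is 0.978c.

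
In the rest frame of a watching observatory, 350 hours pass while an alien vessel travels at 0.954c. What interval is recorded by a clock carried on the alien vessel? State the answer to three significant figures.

105 hours

γ = 1/√(1 − β²) = 1/√(1 − 0.910116) = 1/√0.089884 = 1/0.299807 = 3.3355.
The alien vessel's clock runs slow as seen from a watching observatory, so Δτ = Δt/γ = 350/3.3355 = 105 hours.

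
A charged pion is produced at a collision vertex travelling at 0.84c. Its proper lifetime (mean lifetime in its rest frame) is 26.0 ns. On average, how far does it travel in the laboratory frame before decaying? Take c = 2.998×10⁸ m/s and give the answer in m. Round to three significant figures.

With β = 0.84, γ = 1/√(1 − 0.84²) = 1/√0.2944 = 1.843.
Lab-frame lifetime: Δt = γτ = 1.843 × 26.0 ns = 47.918 ns.
Distance: d = vΔt = 0.84 × 2.998×10⁸ m/s × 4.7918×10^-8 s = 12.1 m.

12.1 m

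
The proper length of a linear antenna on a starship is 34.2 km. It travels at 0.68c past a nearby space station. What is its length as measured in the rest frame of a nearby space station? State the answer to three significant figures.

25.1 km

γ = 1/√(1 − β²) = 1/√(1 − 0.4624) = 1/√0.5376 = 1/0.733212 = 1.3639.
Length contraction: L = L₀/γ = 34.2/1.3639 = 25.1 km.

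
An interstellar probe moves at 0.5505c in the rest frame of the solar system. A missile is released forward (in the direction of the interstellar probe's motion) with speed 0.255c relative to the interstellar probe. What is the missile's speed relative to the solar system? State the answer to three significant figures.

Relativistic velocity addition: u = (u' + v)/(1 + u'v/c²), with u' = 0.255c and v = 0.5505c.
Numerator: 0.255 + 0.5505 = 0.8055. Denominator: 1 + (0.255)(0.5505) = 1.1403775.
u = 0.8055/1.1403775 = 0.70635, so the speed is 0.706c.

0.706c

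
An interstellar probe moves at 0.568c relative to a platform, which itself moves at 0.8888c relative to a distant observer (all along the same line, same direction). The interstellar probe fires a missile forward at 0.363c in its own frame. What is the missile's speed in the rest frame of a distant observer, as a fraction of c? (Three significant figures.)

0.985c

First combine the missile and interstellar probe (S''→S'): u₁ = (0.363 + 0.568)/(1 + 0.363×0.568) = 0.931/1.206184 = 0.77186.
Then combine with the platform (S'→S): u = (0.77186 + 0.8888)/(1 + 0.77186×0.8888) = 1.66066/1.686029168 = 0.98495.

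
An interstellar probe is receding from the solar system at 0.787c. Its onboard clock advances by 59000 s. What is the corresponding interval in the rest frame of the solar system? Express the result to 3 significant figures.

γ = 1/√(1 − β²) = 1/√(1 − 0.619369) = 1/√0.380631 = 1/0.616953 = 1.6209.
Time dilation: Δt = γ·Δτ = 1.6209 × 59000 = 95600 s.

95600 s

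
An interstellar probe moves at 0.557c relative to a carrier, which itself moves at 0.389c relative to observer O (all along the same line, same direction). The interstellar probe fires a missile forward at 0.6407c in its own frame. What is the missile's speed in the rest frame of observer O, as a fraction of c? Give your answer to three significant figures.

Apply u = (u'+v)/(1+u'v) twice. Missile in the carrier frame: (0.6407+0.557)/(1+0.6407·0.557) = 1.1977/1.3568699 = 0.88269c.
That velocity, transformed to the rest frame of observer O: (0.88269+0.389)/(1+0.88269·0.389) = 1.27169/1.34336641 = 0.94664c.

0.947c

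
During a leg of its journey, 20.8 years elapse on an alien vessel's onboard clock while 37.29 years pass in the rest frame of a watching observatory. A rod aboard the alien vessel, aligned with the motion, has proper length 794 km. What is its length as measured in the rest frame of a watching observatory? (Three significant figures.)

From Δt = γΔτ: γ = 37.29/20.8 = 1.79279.
The rod contracts by the same γ: 794 km / 1.79279 = 443 km.

443 km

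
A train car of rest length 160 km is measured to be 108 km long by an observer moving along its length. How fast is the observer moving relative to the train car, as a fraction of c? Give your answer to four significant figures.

Length contraction gives γ = L₀/L = 160/108 = 1.4815.
β = √(1 − 1/γ²) = √0.544386 = 0.7378.

0.7378c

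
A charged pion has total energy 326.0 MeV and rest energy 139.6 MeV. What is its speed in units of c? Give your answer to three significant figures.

γ = E/(mc²) = 326.0/139.6 = 2.3352.
β = √(1 − 1/γ²) = √(1 − 0.18338) = √0.81662 = 0.904.

0.904c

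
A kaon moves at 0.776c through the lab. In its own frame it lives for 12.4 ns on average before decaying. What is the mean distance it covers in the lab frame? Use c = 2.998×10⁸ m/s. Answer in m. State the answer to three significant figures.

With β = 0.776, γ = 1/√(1 − 0.776²) = 1/√0.397824 = 1.5855.
Lab-frame lifetime: Δt = γτ = 1.5855 × 12.4 ns = 19.66 ns.
Distance: d = vΔt = 0.776 × 2.998×10⁸ m/s × 1.9660×10^-8 s = 4.57 m.

4.57 m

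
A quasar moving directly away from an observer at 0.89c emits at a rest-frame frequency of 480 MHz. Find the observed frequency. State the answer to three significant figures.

116 MHz

Relativistic Doppler (source moving away): f_obs = f_src · √((1−β)/(1+β)).
With β = 0.89: factor = √(0.11/1.89) = 0.24125.
f_obs = 480 × 0.24125 = 116 MHz.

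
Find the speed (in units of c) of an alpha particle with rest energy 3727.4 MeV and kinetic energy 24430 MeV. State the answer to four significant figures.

K = (γ−1)mc², so γ = 1 + 24430/3727.4 = 7.5542.
Then v/c = √(1 − γ⁻²) = √(1 − 0.0175236) = √0.9824764 = 0.9912.

0.9912c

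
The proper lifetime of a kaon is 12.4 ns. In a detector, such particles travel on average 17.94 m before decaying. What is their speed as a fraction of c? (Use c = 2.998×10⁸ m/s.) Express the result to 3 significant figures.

Lab distance = (lab lifetime)·v = γτ·βc, so βγ = d/(cτ) = 17.94/(2.998×10⁸ × 1.240×10^-8) = 4.8258.
With βγ = 4.8258: γ² = 1 + (βγ)² = 24.2883, and β = (βγ)/γ = 4.8258/4.92832 = 0.979.

0.979c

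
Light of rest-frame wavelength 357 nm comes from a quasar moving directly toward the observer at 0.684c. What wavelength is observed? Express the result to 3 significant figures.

Relativistic Doppler for wavelength: λ_obs = λ_src · √((1−β)/(1+β)).
With β = 0.684: factor = √(0.316/1.684) = 0.43318.
λ_obs = 357 × 0.43318 = 155 nm.

155 nm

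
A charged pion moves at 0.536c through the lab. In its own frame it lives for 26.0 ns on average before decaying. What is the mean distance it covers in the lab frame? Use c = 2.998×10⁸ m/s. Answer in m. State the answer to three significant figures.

4.95 m

γ = 1/√(1 − β²) = 1/√(1 − 0.287296) = 1/√0.712704 = 1/0.844218 = 1.1845.
Lab-frame lifetime: Δt = γτ = 1.1845 × 26.0 ns = 30.797 ns.
Distance: d = vΔt = 0.536 × 2.998×10⁸ m/s × 3.0797×10^-8 s = 4.95 m.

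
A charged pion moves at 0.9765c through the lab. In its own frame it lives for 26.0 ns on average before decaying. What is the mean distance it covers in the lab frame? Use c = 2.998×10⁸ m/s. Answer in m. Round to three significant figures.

35.3 m

γ = 1/√(1 − β²) = 1/√(1 − 0.95355225) = 1/√0.04644775 = 1/0.215517 = 4.64.
Lab-frame lifetime: Δt = γτ = 4.64 × 26.0 ns = 120.64 ns.
Distance: d = vΔt = 0.9765 × 2.998×10⁸ m/s × 1.2064×10^-7 s = 35.3 m.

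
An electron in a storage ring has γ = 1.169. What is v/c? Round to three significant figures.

0.518

β = √(1 − 1/γ²) = √(1 − 1/1.366561) = √0.268236 = 0.518.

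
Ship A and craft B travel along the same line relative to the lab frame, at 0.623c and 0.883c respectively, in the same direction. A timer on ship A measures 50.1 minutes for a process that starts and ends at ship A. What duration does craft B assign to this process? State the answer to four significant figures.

Transform ship A's velocity into craft B's frame: (0.623 − 0.883)/(1 − 0.623·0.883) = −0.26/0.449891, so the relative speed is 0.57792c.
γ for this relative speed: γ = 1/√(1 − 0.333992) = 1.2254.
Ship A's interval is proper; time dilation gives Δt_B = γΔτ = 1.2254 × 50.1 minutes = 61.39 minutes.

61.39 minutes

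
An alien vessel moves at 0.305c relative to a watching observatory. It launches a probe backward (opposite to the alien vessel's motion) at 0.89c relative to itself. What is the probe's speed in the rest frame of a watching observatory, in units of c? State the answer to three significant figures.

In units of c, u = (u' + v)/(1 + u'v) with u' = −0.89 and v = 0.305.
Numerator: −0.89 + 0.305 = −0.585. Denominator: 1 + (−0.89)(0.305) = 0.72855.
u = −0.585/0.72855 = −0.80296, so the speed is 0.803c.

0.803c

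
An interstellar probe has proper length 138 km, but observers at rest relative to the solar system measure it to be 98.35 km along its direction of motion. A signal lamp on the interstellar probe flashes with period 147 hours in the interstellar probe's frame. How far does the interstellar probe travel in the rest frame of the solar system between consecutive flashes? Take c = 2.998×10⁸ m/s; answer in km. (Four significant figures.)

1.562×10^11 km

Length contraction gives γ = L₀/L = 138/98.35 = 1.40315.
β = √(1 − 1/γ²) = 0.70149. Lab-frame period = γτ = 1.40315×147 hours = 206.26 hours. Distance = βc × γτ = 0.70149 × 2.998×10⁸ m/s × 742536 s = 1.5616×10^14 m = 1.562×10^11 km.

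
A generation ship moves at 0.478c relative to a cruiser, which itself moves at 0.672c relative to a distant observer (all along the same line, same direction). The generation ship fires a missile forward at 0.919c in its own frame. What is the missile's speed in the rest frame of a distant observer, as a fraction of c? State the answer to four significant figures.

Apply u = (u'+v)/(1+u'v) twice. Missile in the cruiser frame: (0.919+0.478)/(1+0.919·0.478) = 1.397/1.439282 = 0.97062c.
That velocity, transformed to the rest frame of a distant observer: (0.97062+0.672)/(1+0.97062·0.672) = 1.64262/1.65225664 = 0.99417c.

0.9942c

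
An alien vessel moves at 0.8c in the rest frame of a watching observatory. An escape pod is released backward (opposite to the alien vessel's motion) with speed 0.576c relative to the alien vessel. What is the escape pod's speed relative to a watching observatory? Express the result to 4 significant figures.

0.4154c

In units of c, u = (u' + v)/(1 + u'v) with u' = −0.576 and v = 0.8.
Numerator: −0.576 + 0.8 = 0.224. Denominator: 1 + (−0.576)(0.8) = 0.5392.
u = 0.224/0.5392 = 0.41543, so the speed is 0.4154c.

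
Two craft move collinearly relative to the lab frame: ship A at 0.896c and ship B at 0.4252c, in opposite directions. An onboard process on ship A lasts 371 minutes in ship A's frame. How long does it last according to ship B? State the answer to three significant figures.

1270 minutes

Transform ship A's velocity into ship B's frame: (0.896 + 0.4252)/(1 + 0.896·0.4252) = 1.3212/1.3809792, so the relative speed is 0.95671c.
At |u| = 0.95671c, γ = (1 − 0.915294)^(−1/2) = 3.4359.
Ship A's interval is proper; time dilation gives Δt_B = γΔτ = 3.4359 × 371 minutes = 1270 minutes.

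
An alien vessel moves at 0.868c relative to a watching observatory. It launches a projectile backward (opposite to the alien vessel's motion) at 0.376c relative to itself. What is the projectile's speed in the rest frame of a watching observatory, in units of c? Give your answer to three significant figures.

Relativistic velocity addition: u = (u' + v)/(1 + u'v/c²), with u' = −0.376c and v = 0.868c.
Numerator: −0.376 + 0.868 = 0.492. Denominator: 1 + (−0.376)(0.868) = 0.673632.
u = 0.492/0.673632 = 0.73037, so the speed is 0.730c.

0.730c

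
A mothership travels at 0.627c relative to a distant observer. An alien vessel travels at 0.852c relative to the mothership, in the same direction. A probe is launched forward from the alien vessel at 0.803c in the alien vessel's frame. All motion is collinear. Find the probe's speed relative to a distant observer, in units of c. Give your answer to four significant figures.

0.9960c

Apply u = (u'+v)/(1+u'v) twice. Probe in the mothership frame: (0.803+0.852)/(1+0.803·0.852) = 1.655/1.684156 = 0.98269c.
That velocity, transformed to the rest frame of a distant observer: (0.98269+0.627)/(1+0.98269·0.627) = 1.60969/1.61614663 = 0.996c.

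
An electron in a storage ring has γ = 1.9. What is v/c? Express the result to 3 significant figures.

β = √(1 − 1/γ²) = √(1 − 1/3.61) = √0.722992 = 0.850.

0.850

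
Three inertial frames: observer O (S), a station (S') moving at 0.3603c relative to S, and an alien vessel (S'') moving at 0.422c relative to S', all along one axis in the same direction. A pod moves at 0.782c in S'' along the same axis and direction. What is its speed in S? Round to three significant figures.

0.954c

First combine the pod and alien vessel (S''→S'): u₁ = (0.782 + 0.422)/(1 + 0.782×0.422) = 1.204/1.330004 = 0.90526.
Then combine with the station (S'→S): u = (0.90526 + 0.3603)/(1 + 0.90526×0.3603) = 1.26556/1.326165178 = 0.9543.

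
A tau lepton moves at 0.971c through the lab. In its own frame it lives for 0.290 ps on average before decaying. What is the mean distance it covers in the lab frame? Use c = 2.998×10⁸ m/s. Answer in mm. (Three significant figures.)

β² = 0.942841, so γ = 1/√0.057159 = 4.1827.
Lab-frame lifetime: Δt = γτ = 4.1827 × 0.290 ps = 1.213 ps.
Distance: d = vΔt = 0.971 × 2.998×10⁸ m/s × 1.2130×10^-12 s = 3.53×10^-4 m = 0.353 mm.

0.353 mm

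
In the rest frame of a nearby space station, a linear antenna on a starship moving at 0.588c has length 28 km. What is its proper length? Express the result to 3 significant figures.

34.6 km

Lorentz factor: γ = (1 − 0.345744)^(−1/2) = 1.2363.
Proper length: L₀ = γ·L = 1.2363 × 28 = 34.6 km.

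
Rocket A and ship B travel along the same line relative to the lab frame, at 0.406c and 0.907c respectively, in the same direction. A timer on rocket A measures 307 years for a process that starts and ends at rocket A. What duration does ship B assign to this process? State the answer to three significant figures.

Speed of rocket A in ship B's frame: u = (v_A − v_B)/(1 − v_A v_B/c²) = (0.406 − 0.907)/(1 − 0.406×0.907) = −0.501/0.631758 = −0.79303; |u| = 0.79303c.
γ for this relative speed: γ = 1/√(1 − 0.628897) = 1.6415.
Rocket A's interval is proper; time dilation gives Δt_B = γΔτ = 1.6415 × 307 years = 504 years.

504 years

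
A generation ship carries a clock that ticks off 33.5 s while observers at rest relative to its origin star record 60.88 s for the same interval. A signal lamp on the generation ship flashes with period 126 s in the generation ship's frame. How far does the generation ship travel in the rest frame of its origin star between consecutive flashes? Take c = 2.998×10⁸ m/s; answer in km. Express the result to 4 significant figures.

5.732×10^7 km

The time-dilation ratio gives γ = 60.88/33.5 = 1.81731.
β = √(1 − 1/γ²) = 0.83499. Lab-frame period = γτ = 1.81731×126 s = 228.98 s. Distance = βc × γτ = 0.83499 × 2.998×10⁸ m/s × 228.98 s = 5.7321×10^10 m = 5.732×10^7 km.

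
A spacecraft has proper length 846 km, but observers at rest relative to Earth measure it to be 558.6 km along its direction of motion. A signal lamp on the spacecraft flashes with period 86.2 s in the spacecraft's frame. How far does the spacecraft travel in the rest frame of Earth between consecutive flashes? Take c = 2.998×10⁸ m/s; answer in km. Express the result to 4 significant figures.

2.939×10^7 km

γ = L₀/L = 846/558.6 = 1.5145.
β = √(1 − 1/γ²) = 0.75102. Lab-frame period = γτ = 1.5145×86.2 s = 130.55 s. Distance = βc × γτ = 0.75102 × 2.998×10⁸ m/s × 130.55 s = 2.9394×10^10 m = 2.939×10^7 km.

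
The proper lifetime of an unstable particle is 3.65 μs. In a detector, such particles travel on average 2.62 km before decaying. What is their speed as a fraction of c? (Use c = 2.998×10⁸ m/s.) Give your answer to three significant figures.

0.923c

Lab distance = (lab lifetime)·v = γτ·βc, so βγ = d/(cτ) = 2620/(2.998×10⁸ × 3.650×10^-6) = 2.3943.
With βγ = 2.3943: γ² = 1 + (βγ)² = 6.73267, and β = (βγ)/γ = 2.3943/2.59474 = 0.923.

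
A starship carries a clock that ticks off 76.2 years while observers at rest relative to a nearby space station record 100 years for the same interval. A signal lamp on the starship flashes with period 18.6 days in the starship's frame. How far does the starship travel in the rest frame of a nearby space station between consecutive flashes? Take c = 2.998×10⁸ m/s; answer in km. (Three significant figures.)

γ = Δt/Δτ = 100/76.2 = 1.31234.
β = √(1 − 1/γ²) = 0.64758. Lab-frame period = γτ = 1.31234×18.6 days = 24.41 days. Distance = βc × γτ = 0.64758 × 2.998×10⁸ m/s × 2109024 s = 4.0946×10^14 m = 4.09×10^11 km.

4.09×10^11 km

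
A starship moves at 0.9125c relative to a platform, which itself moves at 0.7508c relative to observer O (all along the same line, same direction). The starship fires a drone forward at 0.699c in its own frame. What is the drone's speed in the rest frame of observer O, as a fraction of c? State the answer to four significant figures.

0.9977c

First combine the drone and starship (S''→S'): u₁ = (0.699 + 0.9125)/(1 + 0.699×0.9125) = 1.6115/1.6378375 = 0.98392.
Then combine with the platform (S'→S): u = (0.98392 + 0.7508)/(1 + 0.98392×0.7508) = 1.73472/1.738727136 = 0.9977.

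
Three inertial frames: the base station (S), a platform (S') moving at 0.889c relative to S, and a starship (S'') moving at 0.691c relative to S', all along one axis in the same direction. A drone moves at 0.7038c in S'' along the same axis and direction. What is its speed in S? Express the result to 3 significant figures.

0.996c

Compose velocities in two stages. Stage 1 (into S'): u₁ = (0.7038+0.691)/(1+0.7038×0.691) = 0.93842.
Stage 2 (into S): u = (0.93842+0.889)/(1+0.93842×0.889) = 0.99627, so the speed is 0.996c.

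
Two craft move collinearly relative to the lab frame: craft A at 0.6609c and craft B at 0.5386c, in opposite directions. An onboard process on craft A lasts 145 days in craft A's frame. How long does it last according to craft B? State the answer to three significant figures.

311 days

The velocity of craft A relative to craft B is (0.6609 + 0.5386)c / (1 + 0.6609×0.5386) = 0.88461c; relative speed 0.88461c.
γ for this relative speed: γ = 1/√(1 − 0.782535) = 2.1444.
Craft A's interval is proper; time dilation gives Δt_B = γΔτ = 2.1444 × 145 days = 311 days.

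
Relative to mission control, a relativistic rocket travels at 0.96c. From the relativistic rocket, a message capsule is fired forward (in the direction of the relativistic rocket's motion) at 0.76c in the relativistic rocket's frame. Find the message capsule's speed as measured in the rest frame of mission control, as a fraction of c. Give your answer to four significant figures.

Relativistic velocity addition: u = (u' + v)/(1 + u'v/c²), with u' = 0.76c and v = 0.96c.
Numerator: 0.76 + 0.96 = 1.72. Denominator: 1 + (0.76)(0.96) = 1.7296.
u = 1.72/1.7296 = 0.99445, so the speed is 0.9944c.

0.9944c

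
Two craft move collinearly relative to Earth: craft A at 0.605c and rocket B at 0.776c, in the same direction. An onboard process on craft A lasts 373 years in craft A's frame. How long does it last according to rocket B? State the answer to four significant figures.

Transform craft A's velocity into rocket B's frame: (0.605 − 0.776)/(1 − 0.605·0.776) = −0.171/0.53052, so the relative speed is 0.32233c.
γ for this relative speed: γ = 1/√(1 − 0.103897) = 1.0564.
The clock on craft A records proper time, so rocket B measures Δt = γΔτ = 1.0564 × 373 = 394.0 years.

394.0 years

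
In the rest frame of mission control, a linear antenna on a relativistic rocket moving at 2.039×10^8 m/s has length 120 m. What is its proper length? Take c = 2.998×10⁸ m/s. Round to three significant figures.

β = v/c = (2.039×10^8 m/s)/(2.998×10⁸ m/s) = 0.68012.
With β = 0.68012, γ = 1/√(1 − 0.68012²) = 1/√0.5374367856 = 1.3641.
Proper length: L₀ = γ·L = 1.3641 × 120 = 164 m.

164 m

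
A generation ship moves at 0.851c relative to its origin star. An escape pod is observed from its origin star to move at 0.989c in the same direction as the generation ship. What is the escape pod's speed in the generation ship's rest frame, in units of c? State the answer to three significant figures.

0.871c

Transform to the generation ship's frame: u' = (u − v)/(1 − uv/c²).
u' = (0.989 − 0.851)/(1 − 0.989×0.851) = 0.138/0.158361 = 0.87143.
Speed in the generation ship's frame: 0.871c (in the same direction).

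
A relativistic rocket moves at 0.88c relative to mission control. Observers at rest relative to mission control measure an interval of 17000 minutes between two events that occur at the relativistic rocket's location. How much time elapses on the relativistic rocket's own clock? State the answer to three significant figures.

8070 minutes

β² = 0.7744, so γ = 1/√0.2256 = 2.1054.
The moving clock records proper time: Δτ = Δt/γ = 17000/2.1054 = 8070 minutes.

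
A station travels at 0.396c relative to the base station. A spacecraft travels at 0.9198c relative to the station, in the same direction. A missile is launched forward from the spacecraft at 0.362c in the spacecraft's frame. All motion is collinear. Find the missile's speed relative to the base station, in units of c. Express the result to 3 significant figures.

0.983c

Compose velocities in two stages. Stage 1 (into S'): u₁ = (0.362+0.9198)/(1+0.362×0.9198) = 0.96161.
Stage 2 (into S): u = (0.96161+0.396)/(1+0.96161×0.396) = 0.98321, so the speed is 0.983c.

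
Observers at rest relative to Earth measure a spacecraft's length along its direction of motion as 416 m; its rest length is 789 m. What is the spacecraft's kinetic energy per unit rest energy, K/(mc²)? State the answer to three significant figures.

0.897

Length contraction gives γ = L₀/L = 789/416 = 1.89663.
Since K = (γ−1)mc², K/(mc²) = 1.89663 − 1 = 0.897.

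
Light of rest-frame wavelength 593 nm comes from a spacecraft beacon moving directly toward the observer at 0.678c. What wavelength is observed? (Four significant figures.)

259.8 nm

Relativistic Doppler for wavelength: λ_obs = λ_src · √((1−β)/(1+β)).
With β = 0.678: factor = √(0.322/1.678) = 0.43806.
λ_obs = 593 × 0.43806 = 259.8 nm.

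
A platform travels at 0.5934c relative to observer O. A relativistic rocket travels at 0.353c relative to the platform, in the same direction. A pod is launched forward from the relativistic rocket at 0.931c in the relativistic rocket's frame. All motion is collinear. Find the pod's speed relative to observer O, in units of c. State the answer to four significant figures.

0.9913c

Apply u = (u'+v)/(1+u'v) twice. Pod in the platform frame: (0.931+0.353)/(1+0.931·0.353) = 1.284/1.328643 = 0.9664c.
That velocity, transformed to the rest frame of observer O: (0.9664+0.5934)/(1+0.9664·0.5934) = 1.5598/1.57346176 = 0.99132c.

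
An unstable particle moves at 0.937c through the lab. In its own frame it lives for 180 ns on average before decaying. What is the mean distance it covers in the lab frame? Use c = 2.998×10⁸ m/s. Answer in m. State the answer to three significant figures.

145 m

β² = 0.877969, so γ = 1/√0.122031 = 2.8626.
Lab-frame lifetime: Δt = γτ = 2.8626 × 180 ns = 515.27 ns.
Distance: d = vΔt = 0.937 × 2.998×10⁸ m/s × 5.1527×10^-7 s = 145 m.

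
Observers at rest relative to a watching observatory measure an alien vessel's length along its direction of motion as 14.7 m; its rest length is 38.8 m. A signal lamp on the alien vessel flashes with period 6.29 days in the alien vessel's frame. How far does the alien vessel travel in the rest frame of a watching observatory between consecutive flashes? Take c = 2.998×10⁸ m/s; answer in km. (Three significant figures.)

3.98×10^11 km

γ = L₀/L = 38.8/14.7 = 2.63946.
β = √(1 − 1/γ²) = 0.92545. Lab-frame period = γτ = 2.63946×6.29 days = 16.602 days. Distance = βc × γτ = 0.92545 × 2.998×10⁸ m/s × 1434412.8 s = 3.9798×10^14 m = 3.98×10^11 km.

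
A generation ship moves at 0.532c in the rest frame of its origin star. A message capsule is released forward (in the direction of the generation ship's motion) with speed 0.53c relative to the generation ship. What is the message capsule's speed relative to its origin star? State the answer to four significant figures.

0.8284c

In units of c, u = (u' + v)/(1 + u'v) with u' = 0.53 and v = 0.532.
Numerator: 0.53 + 0.532 = 1.062. Denominator: 1 + (0.53)(0.532) = 1.28196.
u = 1.062/1.28196 = 0.82842, so the speed is 0.8284c.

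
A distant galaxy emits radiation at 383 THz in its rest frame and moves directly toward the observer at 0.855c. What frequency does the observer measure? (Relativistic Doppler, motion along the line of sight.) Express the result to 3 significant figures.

1370 THz

Relativistic Doppler (source moving toward): f_obs = f_src · √((1+β)/(1−β)).
With β = 0.855: factor = √(1.855/0.145) = 3.5767.
f_obs = 383 × 3.5767 = 1370 THz.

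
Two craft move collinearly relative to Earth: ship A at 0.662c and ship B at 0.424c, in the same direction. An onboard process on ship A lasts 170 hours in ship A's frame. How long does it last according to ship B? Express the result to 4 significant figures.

180.1 hours

Speed of ship A in ship B's frame: u = (v_A − v_B)/(1 − v_A v_B/c²) = (0.662 − 0.424)/(1 − 0.662×0.424) = 0.238/0.719312 = 0.33087; |u| = 0.33087c.
γ for this relative speed: γ = 1/√(1 − 0.109475) = 1.0597.
Ship A's interval is proper; time dilation gives Δt_B = γΔτ = 1.0597 × 170 hours = 180.1 hours.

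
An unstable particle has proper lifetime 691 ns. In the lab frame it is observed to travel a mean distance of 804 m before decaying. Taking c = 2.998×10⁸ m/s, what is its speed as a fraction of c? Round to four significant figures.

0.9684c

d = βγcτ ⇒ βγ = d/(cτ) = 804.0 m / (207.1618 m) = 3.881.
β = (βγ)/√(1+(βγ)²) = 3.881/√16.0622 = 0.9684.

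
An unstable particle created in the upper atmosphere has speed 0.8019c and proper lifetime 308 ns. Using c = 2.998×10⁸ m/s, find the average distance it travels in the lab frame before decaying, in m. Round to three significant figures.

124 m

γ = 1/√(1 − β²) = 1/√(1 − 0.64304361) = 1/√0.35695639 = 1/0.597458 = 1.6738.
Lab-frame lifetime: Δt = γτ = 1.6738 × 308 ns = 515.53 ns.
Distance: d = vΔt = 0.8019 × 2.998×10⁸ m/s × 5.1553×10^-7 s = 124 m.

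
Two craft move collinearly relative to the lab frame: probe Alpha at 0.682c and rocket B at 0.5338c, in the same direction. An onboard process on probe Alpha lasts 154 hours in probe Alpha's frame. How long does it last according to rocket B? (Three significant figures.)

Transform probe Alpha's velocity into rocket B's frame: (0.682 − 0.5338)/(1 − 0.682·0.5338) = 0.1482/0.6359484, so the relative speed is 0.23304c.
γ for this relative speed: γ = 1/√(1 − 0.0543076) = 1.0283.
The clock on probe Alpha records proper time, so rocket B measures Δt = γΔτ = 1.0283 × 154 = 158 hours.

158 hours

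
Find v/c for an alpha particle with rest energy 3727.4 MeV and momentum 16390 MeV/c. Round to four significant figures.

βγ = pc/(mc²) = 16390/3727.4 = 4.3972.
Since γ² = 1 + (βγ)² = 20.3354, γ = √20.3354 = 4.50948, and β = (βγ)/γ = 4.3972/4.50948 = 0.9751.

0.9751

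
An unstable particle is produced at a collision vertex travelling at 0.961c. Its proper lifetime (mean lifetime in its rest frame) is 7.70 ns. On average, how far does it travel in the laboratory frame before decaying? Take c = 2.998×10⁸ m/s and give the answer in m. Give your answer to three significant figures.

8.02 m

With β = 0.961, γ = 1/√(1 − 0.961²) = 1/√0.076479 = 3.616.
Lab-frame lifetime: Δt = γτ = 3.616 × 7.70 ns = 27.843 ns.
Distance: d = vΔt = 0.961 × 2.998×10⁸ m/s × 2.7843×10^-8 s = 8.02 m.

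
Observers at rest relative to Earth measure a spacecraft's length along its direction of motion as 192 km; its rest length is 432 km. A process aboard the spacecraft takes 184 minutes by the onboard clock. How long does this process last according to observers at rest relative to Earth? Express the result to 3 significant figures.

414 minutes

Length contraction gives γ = L₀/L = 432/192 = 2.25.
The same γ dilates the second interval: 2.25 × 184 minutes = 414 minutes.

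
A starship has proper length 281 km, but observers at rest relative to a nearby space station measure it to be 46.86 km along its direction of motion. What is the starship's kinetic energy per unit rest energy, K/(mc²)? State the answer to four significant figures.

4.997

Length contraction gives γ = L₀/L = 281/46.86 = 5.99659.
Since K = (γ−1)mc², K/(mc²) = 5.99659 − 1 = 4.997.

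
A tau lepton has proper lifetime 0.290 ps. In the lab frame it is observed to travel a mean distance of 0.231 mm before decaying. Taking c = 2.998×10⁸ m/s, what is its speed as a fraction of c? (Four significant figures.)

d = βγcτ ⇒ βγ = d/(cτ) = 2.310×10^-4 m / (8.6942×10^-5 m) = 2.6569.
β = (βγ)/√(1+(βγ)²) = 2.6569/√8.05912 = 0.9359.

0.9359c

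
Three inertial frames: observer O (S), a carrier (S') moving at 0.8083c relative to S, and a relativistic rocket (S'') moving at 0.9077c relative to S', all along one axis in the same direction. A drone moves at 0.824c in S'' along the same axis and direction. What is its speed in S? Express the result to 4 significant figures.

0.9990c

Apply u = (u'+v)/(1+u'v) twice. Drone in the carrier frame: (0.824+0.9077)/(1+0.824·0.9077) = 1.7317/1.7479448 = 0.99071c.
That velocity, transformed to the rest frame of observer O: (0.99071+0.8083)/(1+0.99071·0.8083) = 1.79901/1.800790893 = 0.99901c.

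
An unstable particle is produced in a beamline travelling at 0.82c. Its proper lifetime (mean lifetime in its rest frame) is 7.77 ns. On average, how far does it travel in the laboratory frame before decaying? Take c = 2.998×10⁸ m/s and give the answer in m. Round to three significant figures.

3.34 m

Lorentz factor: γ = (1 − 0.6724)^(−1/2) = 1.7471.
Lab-frame lifetime: Δt = γτ = 1.7471 × 7.77 ns = 13.575 ns.
Distance: d = vΔt = 0.82 × 2.998×10⁸ m/s × 1.3575×10^-8 s = 3.34 m.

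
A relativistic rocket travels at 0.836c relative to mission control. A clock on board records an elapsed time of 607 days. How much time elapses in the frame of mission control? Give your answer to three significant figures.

β² = 0.698896, so γ = 1/√0.301104 = 1.8224.
Time dilation: Δt = γ·Δτ = 1.8224 × 607 = 1110 days.

1110 days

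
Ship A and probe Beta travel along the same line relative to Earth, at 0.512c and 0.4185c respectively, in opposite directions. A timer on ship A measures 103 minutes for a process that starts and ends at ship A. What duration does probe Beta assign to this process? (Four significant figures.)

The velocity of ship A relative to probe Beta is (0.512 + 0.4185)c / (1 + 0.512×0.4185) = 0.7663c; relative speed 0.7663c.
γ for this relative speed: γ = 1/√(1 − 0.587216) = 1.5565.
The clock on ship A records proper time, so probe Beta measures Δt = γΔτ = 1.5565 × 103 = 160.3 minutes.

160.3 minutes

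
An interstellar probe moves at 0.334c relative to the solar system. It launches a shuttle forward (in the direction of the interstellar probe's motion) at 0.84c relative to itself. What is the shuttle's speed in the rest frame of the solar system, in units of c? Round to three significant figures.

Relativistic velocity addition: u = (u' + v)/(1 + u'v/c²), with u' = 0.84c and v = 0.334c.
Numerator: 0.84 + 0.334 = 1.174. Denominator: 1 + (0.84)(0.334) = 1.28056.
u = 1.174/1.28056 = 0.91679, so the speed is 0.917c.

0.917c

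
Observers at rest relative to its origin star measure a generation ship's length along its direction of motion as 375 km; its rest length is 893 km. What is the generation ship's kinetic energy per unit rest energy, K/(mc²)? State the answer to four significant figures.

1.381

γ = L₀/L = 893/375 = 2.38133.
Since K = (γ−1)mc², K/(mc²) = 2.38133 − 1 = 1.381.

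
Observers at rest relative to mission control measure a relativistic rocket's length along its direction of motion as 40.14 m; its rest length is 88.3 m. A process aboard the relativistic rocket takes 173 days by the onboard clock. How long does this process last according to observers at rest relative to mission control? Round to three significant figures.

381 days

Length contraction gives γ = L₀/L = 88.3/40.14 = 2.1998.
Δt = γΔτ = 2.1998 × 173 = 381 days.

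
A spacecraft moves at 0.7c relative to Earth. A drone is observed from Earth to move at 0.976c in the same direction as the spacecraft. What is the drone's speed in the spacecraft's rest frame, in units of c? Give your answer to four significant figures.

Transform to the spacecraft's frame: u' = (u − v)/(1 − uv/c²).
u' = (0.976 − 0.7)/(1 − 0.976×0.7) = 0.276/0.3168 = 0.87121.
Speed in the spacecraft's frame: 0.8712c (in the same direction).

0.8712c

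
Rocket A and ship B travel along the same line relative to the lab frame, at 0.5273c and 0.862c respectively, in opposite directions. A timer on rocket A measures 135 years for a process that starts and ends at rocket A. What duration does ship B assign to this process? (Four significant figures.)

Transform rocket A's velocity into ship B's frame: (0.5273 + 0.862)/(1 + 0.5273·0.862) = 1.3893/1.4545326, so the relative speed is 0.95515c.
At |u| = 0.95515c, γ = (1 − 0.912312)^(−1/2) = 3.377.
The clock on rocket A records proper time, so ship B measures Δt = γΔτ = 3.377 × 135 = 455.9 years.

455.9 years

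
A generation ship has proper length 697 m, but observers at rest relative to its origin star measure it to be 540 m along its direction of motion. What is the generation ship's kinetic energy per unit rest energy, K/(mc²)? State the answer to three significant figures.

0.291

γ = L₀/L = 697/540 = 1.29074.
K/(mc²) = γ − 1 = 1.29074 − 1 = 0.291.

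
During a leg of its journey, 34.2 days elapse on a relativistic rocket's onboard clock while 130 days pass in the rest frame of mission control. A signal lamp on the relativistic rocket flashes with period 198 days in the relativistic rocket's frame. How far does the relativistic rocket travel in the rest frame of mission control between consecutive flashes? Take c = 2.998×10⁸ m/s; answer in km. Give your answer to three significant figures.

1.88×10^13 km

The time-dilation ratio gives γ = 130/34.2 = 3.80117.
β = √(1 − 1/γ²) = 0.96477. Lab-frame period = γτ = 3.80117×198 days = 752.63 days. Distance = βc × γτ = 0.96477 × 2.998×10⁸ m/s × 65027232 s = 1.8808×10^16 m = 1.88×10^13 km.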